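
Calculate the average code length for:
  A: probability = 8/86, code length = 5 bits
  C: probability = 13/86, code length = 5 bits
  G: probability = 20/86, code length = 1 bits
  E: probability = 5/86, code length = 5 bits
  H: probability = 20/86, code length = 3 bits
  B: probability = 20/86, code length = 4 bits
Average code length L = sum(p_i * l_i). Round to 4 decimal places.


Weighted contributions p_i * l_i:
  A: (8/86) * 5 = 40/86
  C: (13/86) * 5 = 65/86
  G: (20/86) * 1 = 20/86
  E: (5/86) * 5 = 25/86
  H: (20/86) * 3 = 60/86
  B: (20/86) * 4 = 80/86
Sum = (40 + 65 + 20 + 25 + 60 + 80)/86 = 290/86

L = 290/86 = 3.3721 bits/symbol


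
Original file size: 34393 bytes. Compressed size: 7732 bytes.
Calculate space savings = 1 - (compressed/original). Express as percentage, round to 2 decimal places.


ratio = compressed/original = 7732/34393 = 0.224813
savings = 1 - ratio = 1 - 0.224813 = 0.775187
as a percentage: 0.775187 * 100 = 77.52%

Space savings = 1 - 7732/34393 = 77.52%


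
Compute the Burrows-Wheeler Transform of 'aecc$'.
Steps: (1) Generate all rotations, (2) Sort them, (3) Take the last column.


Rotations (sorted):
  0: $aecc -> last char: c
  1: aecc$ -> last char: $
  2: c$aec -> last char: c
  3: cc$ae -> last char: e
  4: ecc$a -> last char: a


BWT = c$cea


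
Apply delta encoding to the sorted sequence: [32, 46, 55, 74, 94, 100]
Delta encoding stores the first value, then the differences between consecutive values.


First value: 32
Deltas:
  46 - 32 = 14
  55 - 46 = 9
  74 - 55 = 19
  94 - 74 = 20
  100 - 94 = 6


Delta encoded: [32, 14, 9, 19, 20, 6]


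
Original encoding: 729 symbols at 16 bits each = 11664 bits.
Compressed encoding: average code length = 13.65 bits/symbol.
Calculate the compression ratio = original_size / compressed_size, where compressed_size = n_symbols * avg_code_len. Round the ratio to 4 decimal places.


original_size = n_symbols * orig_bits = 729 * 16 = 11664 bits
compressed_size = n_symbols * avg_code_len = 729 * 13.65 = 9950.85 bits
ratio = original_size / compressed_size = 11664 / 9950.85 = 1.1722

Compression ratio = 1.1722


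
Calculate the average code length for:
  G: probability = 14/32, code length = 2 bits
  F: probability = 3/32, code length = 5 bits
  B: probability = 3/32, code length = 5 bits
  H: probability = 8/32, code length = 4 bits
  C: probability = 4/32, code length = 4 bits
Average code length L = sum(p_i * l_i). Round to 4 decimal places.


Weighted contributions p_i * l_i:
  G: (14/32) * 2 = 28/32
  F: (3/32) * 5 = 15/32
  B: (3/32) * 5 = 15/32
  H: (8/32) * 4 = 32/32
  C: (4/32) * 4 = 16/32
Sum = (28 + 15 + 15 + 32 + 16)/32 = 106/32

L = 106/32 = 3.3125 bits/symbol


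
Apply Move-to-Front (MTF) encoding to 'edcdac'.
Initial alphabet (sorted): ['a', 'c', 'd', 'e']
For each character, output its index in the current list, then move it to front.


MTF encoding:
'e': index 3 in ['a', 'c', 'd', 'e'] -> ['e', 'a', 'c', 'd']
'd': index 3 in ['e', 'a', 'c', 'd'] -> ['d', 'e', 'a', 'c']
'c': index 3 in ['d', 'e', 'a', 'c'] -> ['c', 'd', 'e', 'a']
'd': index 1 in ['c', 'd', 'e', 'a'] -> ['d', 'c', 'e', 'a']
'a': index 3 in ['d', 'c', 'e', 'a'] -> ['a', 'd', 'c', 'e']
'c': index 2 in ['a', 'd', 'c', 'e'] -> ['c', 'a', 'd', 'e']


Output: [3, 3, 3, 1, 3, 2]


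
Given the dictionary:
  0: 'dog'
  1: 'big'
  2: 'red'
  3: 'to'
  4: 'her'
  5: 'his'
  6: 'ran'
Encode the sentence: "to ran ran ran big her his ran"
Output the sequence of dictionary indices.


Look up each word in the dictionary:
  'to' -> 3
  'ran' -> 6
  'ran' -> 6
  'ran' -> 6
  'big' -> 1
  'her' -> 4
  'his' -> 5
  'ran' -> 6

Encoded: [3, 6, 6, 6, 1, 4, 5, 6]


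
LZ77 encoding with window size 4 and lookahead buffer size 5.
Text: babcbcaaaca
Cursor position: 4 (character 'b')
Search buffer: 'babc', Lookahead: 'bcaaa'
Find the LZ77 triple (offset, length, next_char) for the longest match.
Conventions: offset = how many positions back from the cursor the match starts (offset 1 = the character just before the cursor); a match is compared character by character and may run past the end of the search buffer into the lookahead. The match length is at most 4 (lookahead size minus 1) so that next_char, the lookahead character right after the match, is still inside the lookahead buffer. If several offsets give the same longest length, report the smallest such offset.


Try each offset into the search buffer:
  offset=1 (pos 3, char 'c'): match length 0
  offset=2 (pos 2, char 'b'): match length 2
  offset=3 (pos 1, char 'a'): match length 0
  offset=4 (pos 0, char 'b'): match length 1
Longest match has length 2 at offset 2.
next_char = character at position 4 + 2 = 6 -> 'a'

Best match: offset=2, length=2 (matching 'bc' starting at position 2)
LZ77 triple: (2, 2, 'a')


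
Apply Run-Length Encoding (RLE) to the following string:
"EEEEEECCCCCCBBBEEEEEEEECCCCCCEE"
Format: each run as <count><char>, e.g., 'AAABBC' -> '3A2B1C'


Scanning runs left to right:
  i=0: run of 'E' x 6 -> '6E'
  i=6: run of 'C' x 6 -> '6C'
  i=12: run of 'B' x 3 -> '3B'
  i=15: run of 'E' x 8 -> '8E'
  i=23: run of 'C' x 6 -> '6C'
  i=29: run of 'E' x 2 -> '2E'

RLE = 6E6C3B8E6C2E


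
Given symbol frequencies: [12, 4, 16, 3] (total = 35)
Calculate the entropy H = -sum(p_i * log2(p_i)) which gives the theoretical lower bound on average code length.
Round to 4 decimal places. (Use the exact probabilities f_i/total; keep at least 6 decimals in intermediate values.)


Per-symbol terms -p_i * log2(p_i) with p_i = f_i/35:
  p = 12/35 = 0.342857: log2(p) = -1.544321, -p*log2(p) = 0.529481
  p = 4/35 = 0.114286: log2(p) = -3.129283, -p*log2(p) = 0.357632
  p = 16/35 = 0.457143: log2(p) = -1.129283, -p*log2(p) = 0.516244
  p = 3/35 = 0.085714: log2(p) = -3.544321, -p*log2(p) = 0.303799
H = 0.529481 + 0.357632 + 0.516244 + 0.303799 = 1.707156

H = 1.7072 bits/symbol


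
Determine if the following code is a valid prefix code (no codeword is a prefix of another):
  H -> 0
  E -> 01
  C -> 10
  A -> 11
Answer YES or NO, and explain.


Checking each pair (does one codeword prefix another?):
  H='0' vs E='01': prefix -- VIOLATION

NO -- this is NOT a valid prefix code. H (0) is a prefix of E (01).


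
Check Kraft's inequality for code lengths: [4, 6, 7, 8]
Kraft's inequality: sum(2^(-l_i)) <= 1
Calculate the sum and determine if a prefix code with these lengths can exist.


Sum = 2^(-4) + 2^(-6) + 2^(-7) + 2^(-8)
    = 0.0625 + 0.015625 + 0.0078125 + 0.00390625
    = 23/256 = 0.08984375
Since 0.08984375 <= 1, Kraft's inequality IS satisfied.
A prefix code with these lengths CAN exist.

Kraft sum = 0.08984375. Satisfied.


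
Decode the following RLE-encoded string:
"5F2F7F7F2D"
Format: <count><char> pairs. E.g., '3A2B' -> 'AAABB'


Expanding each <count><char> pair:
  5F -> 'FFFFF'
  2F -> 'FF'
  7F -> 'FFFFFFF'
  7F -> 'FFFFFFF'
  2D -> 'DD'

Decoded = FFFFFFFFFFFFFFFFFFFFFDD


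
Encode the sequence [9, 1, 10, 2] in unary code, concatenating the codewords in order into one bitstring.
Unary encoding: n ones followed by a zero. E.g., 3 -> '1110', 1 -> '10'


Encode each number as n ones followed by a terminating 0:
  9 -> 1111111110 (10 bits)
  1 -> 10 (2 bits)
  10 -> 11111111110 (11 bits)
  2 -> 110 (3 bits)
Total length = 10 + 2 + 11 + 3 = 26 bits.

Unary([9, 1, 10, 2]) = 11111111101011111111110110 (26 bits)


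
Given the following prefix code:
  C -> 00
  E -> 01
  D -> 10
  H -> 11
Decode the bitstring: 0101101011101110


Decoding step by step:
Bits 01 -> E
Bits 01 -> E
Bits 10 -> D
Bits 10 -> D
Bits 11 -> H
Bits 10 -> D
Bits 11 -> H
Bits 10 -> D


Decoded message: EEDDHDHD


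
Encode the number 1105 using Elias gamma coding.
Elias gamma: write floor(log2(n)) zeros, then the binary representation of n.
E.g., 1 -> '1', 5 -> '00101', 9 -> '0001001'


num_bits = floor(log2(1105)) + 1 = 11
leading_zeros = num_bits - 1 = 10
binary(1105) = 10001010001

Elias gamma(1105) = '0000000000' + '10001010001' = 000000000010001010001 (21 bits)


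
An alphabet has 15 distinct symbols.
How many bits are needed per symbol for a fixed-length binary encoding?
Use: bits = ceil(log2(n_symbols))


log2(15) = 3.9069
Bracket: 2^3 = 8 < 15 <= 2^4 = 16
So ceil(log2(15)) = 4

bits = ceil(log2(15)) = ceil(3.9069) = 4 bits


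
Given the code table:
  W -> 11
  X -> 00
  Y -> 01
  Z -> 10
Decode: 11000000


Decoding:
11 -> W
00 -> X
00 -> X
00 -> X


Result: WXXX


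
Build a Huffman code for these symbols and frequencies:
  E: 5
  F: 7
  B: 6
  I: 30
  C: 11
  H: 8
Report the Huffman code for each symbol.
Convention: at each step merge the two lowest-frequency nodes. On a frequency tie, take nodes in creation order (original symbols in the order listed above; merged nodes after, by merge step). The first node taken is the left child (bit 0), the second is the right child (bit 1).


Huffman tree construction:
Step 1: Merge E(5) + B(6) = 11
Step 2: Merge F(7) + H(8) = 15
Step 3: Merge C(11) + (E+B)(11) = 22
Step 4: Merge (F+H)(15) + (C+(E+B))(22) = 37
Step 5: Merge I(30) + ((F+H)+(C+(E+B)))(37) = 67
Read each symbol's code off the tree from the root (left child = 0, right child = 1).

Codes:
  E: 1110 (length 4)
  F: 100 (length 3)
  B: 1111 (length 4)
  I: 0 (length 1)
  C: 110 (length 3)
  H: 101 (length 3)
Average code length: 152/67 = 2.2687 bits/symbol


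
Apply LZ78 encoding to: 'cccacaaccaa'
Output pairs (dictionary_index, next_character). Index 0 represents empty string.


LZ78 encoding steps:
Dictionary: {0: ''}
Step 1: w='' (idx 0), next='c' -> output (0, 'c'), add 'c' as idx 1
Step 2: w='c' (idx 1), next='c' -> output (1, 'c'), add 'cc' as idx 2
Step 3: w='' (idx 0), next='a' -> output (0, 'a'), add 'a' as idx 3
Step 4: w='c' (idx 1), next='a' -> output (1, 'a'), add 'ca' as idx 4
Step 5: w='a' (idx 3), next='c' -> output (3, 'c'), add 'ac' as idx 5
Step 6: w='ca' (idx 4), next='a' -> output (4, 'a'), add 'caa' as idx 6


Encoded: [(0, 'c'), (1, 'c'), (0, 'a'), (1, 'a'), (3, 'c'), (4, 'a')]


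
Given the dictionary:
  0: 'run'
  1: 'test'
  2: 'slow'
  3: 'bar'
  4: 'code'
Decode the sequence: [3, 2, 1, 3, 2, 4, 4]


Look up each index in the dictionary:
  3 -> 'bar'
  2 -> 'slow'
  1 -> 'test'
  3 -> 'bar'
  2 -> 'slow'
  4 -> 'code'
  4 -> 'code'

Decoded: "bar slow test bar slow code code"


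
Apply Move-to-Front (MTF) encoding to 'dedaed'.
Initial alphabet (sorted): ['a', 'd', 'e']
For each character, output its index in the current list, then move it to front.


MTF encoding:
'd': index 1 in ['a', 'd', 'e'] -> ['d', 'a', 'e']
'e': index 2 in ['d', 'a', 'e'] -> ['e', 'd', 'a']
'd': index 1 in ['e', 'd', 'a'] -> ['d', 'e', 'a']
'a': index 2 in ['d', 'e', 'a'] -> ['a', 'd', 'e']
'e': index 2 in ['a', 'd', 'e'] -> ['e', 'a', 'd']
'd': index 2 in ['e', 'a', 'd'] -> ['d', 'e', 'a']


Output: [1, 2, 1, 2, 2, 2]


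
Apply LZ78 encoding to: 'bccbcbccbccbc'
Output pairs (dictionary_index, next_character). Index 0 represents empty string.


LZ78 encoding steps:
Dictionary: {0: ''}
Step 1: w='' (idx 0), next='b' -> output (0, 'b'), add 'b' as idx 1
Step 2: w='' (idx 0), next='c' -> output (0, 'c'), add 'c' as idx 2
Step 3: w='c' (idx 2), next='b' -> output (2, 'b'), add 'cb' as idx 3
Step 4: w='cb' (idx 3), next='c' -> output (3, 'c'), add 'cbc' as idx 4
Step 5: w='cbc' (idx 4), next='c' -> output (4, 'c'), add 'cbcc' as idx 5
Step 6: w='b' (idx 1), next='c' -> output (1, 'c'), add 'bc' as idx 6


Encoded: [(0, 'b'), (0, 'c'), (2, 'b'), (3, 'c'), (4, 'c'), (1, 'c')]


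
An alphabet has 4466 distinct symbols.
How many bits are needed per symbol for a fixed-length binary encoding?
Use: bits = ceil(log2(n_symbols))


log2(4466) = 12.1248
Bracket: 2^12 = 4096 < 4466 <= 2^13 = 8192
So ceil(log2(4466)) = 13

bits = ceil(log2(4466)) = ceil(12.1248) = 13 bits


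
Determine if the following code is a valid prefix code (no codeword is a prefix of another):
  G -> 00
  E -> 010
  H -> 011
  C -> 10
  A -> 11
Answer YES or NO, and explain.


Checking each pair (does one codeword prefix another?):
  G='00' vs E='010': no prefix
  G='00' vs H='011': no prefix
  G='00' vs C='10': no prefix
  G='00' vs A='11': no prefix
  E='010' vs G='00': no prefix
  E='010' vs H='011': no prefix
  E='010' vs C='10': no prefix
  E='010' vs A='11': no prefix
  H='011' vs G='00': no prefix
  H='011' vs E='010': no prefix
  H='011' vs C='10': no prefix
  H='011' vs A='11': no prefix
  C='10' vs G='00': no prefix
  C='10' vs E='010': no prefix
  C='10' vs H='011': no prefix
  C='10' vs A='11': no prefix
  A='11' vs G='00': no prefix
  A='11' vs E='010': no prefix
  A='11' vs H='011': no prefix
  A='11' vs C='10': no prefix
No violation found over all pairs.

YES -- this is a valid prefix code. No codeword is a prefix of any other codeword.


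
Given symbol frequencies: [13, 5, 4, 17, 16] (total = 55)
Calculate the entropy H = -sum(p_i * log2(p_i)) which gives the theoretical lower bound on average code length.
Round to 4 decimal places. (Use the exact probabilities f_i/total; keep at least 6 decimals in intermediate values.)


Per-symbol terms -p_i * log2(p_i) with p_i = f_i/55:
  p = 13/55 = 0.236364: log2(p) = -2.080920, -p*log2(p) = 0.491854
  p = 5/55 = 0.090909: log2(p) = -3.459432, -p*log2(p) = 0.314494
  p = 4/55 = 0.072727: log2(p) = -3.781360, -p*log2(p) = 0.275008
  p = 17/55 = 0.309091: log2(p) = -1.693897, -p*log2(p) = 0.523568
  p = 16/55 = 0.290909: log2(p) = -1.781360, -p*log2(p) = 0.518214
H = 0.491854 + 0.314494 + 0.275008 + 0.523568 + 0.518214 = 2.123138

H = 2.1231 bits/symbol


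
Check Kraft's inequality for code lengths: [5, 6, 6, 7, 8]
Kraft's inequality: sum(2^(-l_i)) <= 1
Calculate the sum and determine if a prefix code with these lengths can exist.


Sum = 2^(-5) + 2^(-6) + 2^(-6) + 2^(-7) + 2^(-8)
    = 0.03125 + 0.015625 + 0.015625 + 0.0078125 + 0.00390625
    = 19/256 = 0.07421875
Since 0.07421875 <= 1, Kraft's inequality IS satisfied.
A prefix code with these lengths CAN exist.

Kraft sum = 0.07421875. Satisfied.


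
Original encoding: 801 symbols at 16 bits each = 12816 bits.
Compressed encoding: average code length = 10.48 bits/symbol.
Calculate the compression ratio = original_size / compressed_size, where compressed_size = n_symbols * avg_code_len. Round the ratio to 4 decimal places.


original_size = n_symbols * orig_bits = 801 * 16 = 12816 bits
compressed_size = n_symbols * avg_code_len = 801 * 10.48 = 8394.48 bits
ratio = original_size / compressed_size = 12816 / 8394.48 = 1.5267

Compression ratio = 1.5267


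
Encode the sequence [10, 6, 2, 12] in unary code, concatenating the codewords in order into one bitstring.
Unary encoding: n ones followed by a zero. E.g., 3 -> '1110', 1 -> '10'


Encode each number as n ones followed by a terminating 0:
  10 -> 11111111110 (11 bits)
  6 -> 1111110 (7 bits)
  2 -> 110 (3 bits)
  12 -> 1111111111110 (13 bits)
Total length = 11 + 7 + 3 + 13 = 34 bits.

Unary([10, 6, 2, 12]) = 1111111111011111101101111111111110 (34 bits)


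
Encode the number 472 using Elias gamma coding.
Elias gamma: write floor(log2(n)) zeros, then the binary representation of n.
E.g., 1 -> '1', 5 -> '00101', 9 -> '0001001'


num_bits = floor(log2(472)) + 1 = 9
leading_zeros = num_bits - 1 = 8
binary(472) = 111011000

Elias gamma(472) = '00000000' + '111011000' = 00000000111011000 (17 bits)


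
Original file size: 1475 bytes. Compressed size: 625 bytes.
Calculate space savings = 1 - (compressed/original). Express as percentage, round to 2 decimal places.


ratio = compressed/original = 625/1475 = 0.423729
savings = 1 - ratio = 1 - 0.423729 = 0.576271
as a percentage: 0.576271 * 100 = 57.63%

Space savings = 1 - 625/1475 = 57.63%


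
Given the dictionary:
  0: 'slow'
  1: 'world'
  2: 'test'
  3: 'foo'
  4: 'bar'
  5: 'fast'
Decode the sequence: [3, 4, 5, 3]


Look up each index in the dictionary:
  3 -> 'foo'
  4 -> 'bar'
  5 -> 'fast'
  3 -> 'foo'

Decoded: "foo bar fast foo"


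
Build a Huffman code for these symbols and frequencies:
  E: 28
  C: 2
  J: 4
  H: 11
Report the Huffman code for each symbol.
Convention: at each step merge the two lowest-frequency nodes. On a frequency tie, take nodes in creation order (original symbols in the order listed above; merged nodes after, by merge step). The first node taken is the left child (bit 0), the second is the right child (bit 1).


Huffman tree construction:
Step 1: Merge C(2) + J(4) = 6
Step 2: Merge (C+J)(6) + H(11) = 17
Step 3: Merge ((C+J)+H)(17) + E(28) = 45
Read each symbol's code off the tree from the root (left child = 0, right child = 1).

Codes:
  E: 1 (length 1)
  C: 000 (length 3)
  J: 001 (length 3)
  H: 01 (length 2)
Average code length: 68/45 = 1.5111 bits/symbol


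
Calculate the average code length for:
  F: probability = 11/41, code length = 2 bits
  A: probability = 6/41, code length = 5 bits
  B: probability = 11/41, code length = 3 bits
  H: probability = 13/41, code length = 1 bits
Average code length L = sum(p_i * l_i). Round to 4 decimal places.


Weighted contributions p_i * l_i:
  F: (11/41) * 2 = 22/41
  A: (6/41) * 5 = 30/41
  B: (11/41) * 3 = 33/41
  H: (13/41) * 1 = 13/41
Sum = (22 + 30 + 33 + 13)/41 = 98/41

L = 98/41 = 2.3902 bits/symbol


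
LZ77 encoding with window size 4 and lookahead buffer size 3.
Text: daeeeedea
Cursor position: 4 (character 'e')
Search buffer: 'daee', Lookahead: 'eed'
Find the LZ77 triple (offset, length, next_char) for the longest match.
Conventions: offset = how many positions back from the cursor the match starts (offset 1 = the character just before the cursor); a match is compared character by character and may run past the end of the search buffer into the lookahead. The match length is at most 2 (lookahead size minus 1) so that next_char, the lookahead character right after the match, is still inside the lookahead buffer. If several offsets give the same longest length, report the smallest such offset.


Try each offset into the search buffer:
  offset=1 (pos 3, char 'e'): match length 2
  offset=2 (pos 2, char 'e'): match length 2
  offset=3 (pos 1, char 'a'): match length 0
  offset=4 (pos 0, char 'd'): match length 0
Longest match has length 2, found at offsets 1, 2; take the smallest, offset 1.
next_char = character at position 4 + 2 = 6 -> 'd'

Best match: offset=1, length=2 (matching 'ee' starting at position 3)
LZ77 triple: (1, 2, 'd')


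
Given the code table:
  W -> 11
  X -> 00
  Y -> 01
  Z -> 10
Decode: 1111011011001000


Decoding:
11 -> W
11 -> W
01 -> Y
10 -> Z
11 -> W
00 -> X
10 -> Z
00 -> X


Result: WWYZWXZX


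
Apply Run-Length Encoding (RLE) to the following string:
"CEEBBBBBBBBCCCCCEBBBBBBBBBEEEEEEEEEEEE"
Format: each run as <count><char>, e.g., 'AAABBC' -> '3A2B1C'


Scanning runs left to right:
  i=0: run of 'C' x 1 -> '1C'
  i=1: run of 'E' x 2 -> '2E'
  i=3: run of 'B' x 8 -> '8B'
  i=11: run of 'C' x 5 -> '5C'
  i=16: run of 'E' x 1 -> '1E'
  i=17: run of 'B' x 9 -> '9B'
  i=26: run of 'E' x 12 -> '12E'

RLE = 1C2E8B5C1E9B12E


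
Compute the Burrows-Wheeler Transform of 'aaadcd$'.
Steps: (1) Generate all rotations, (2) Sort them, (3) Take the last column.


Rotations (sorted):
  0: $aaadcd -> last char: d
  1: aaadcd$ -> last char: $
  2: aadcd$a -> last char: a
  3: adcd$aa -> last char: a
  4: cd$aaad -> last char: d
  5: d$aaadc -> last char: c
  6: dcd$aaa -> last char: a


BWT = d$aadca


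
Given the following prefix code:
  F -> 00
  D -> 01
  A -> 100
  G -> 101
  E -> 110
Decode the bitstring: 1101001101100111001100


Decoding step by step:
Bits 110 -> E
Bits 100 -> A
Bits 110 -> E
Bits 110 -> E
Bits 01 -> D
Bits 110 -> E
Bits 01 -> D
Bits 100 -> A


Decoded message: EAEEDEDA


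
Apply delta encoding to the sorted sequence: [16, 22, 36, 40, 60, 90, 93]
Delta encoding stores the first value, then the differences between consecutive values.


First value: 16
Deltas:
  22 - 16 = 6
  36 - 22 = 14
  40 - 36 = 4
  60 - 40 = 20
  90 - 60 = 30
  93 - 90 = 3


Delta encoded: [16, 6, 14, 4, 20, 30, 3]


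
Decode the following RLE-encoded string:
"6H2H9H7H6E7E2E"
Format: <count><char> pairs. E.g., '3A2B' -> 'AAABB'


Expanding each <count><char> pair:
  6H -> 'HHHHHH'
  2H -> 'HH'
  9H -> 'HHHHHHHHH'
  7H -> 'HHHHHHH'
  6E -> 'EEEEEE'
  7E -> 'EEEEEEE'
  2E -> 'EE'

Decoded = HHHHHHHHHHHHHHHHHHHHHHHHEEEEEEEEEEEEEEE


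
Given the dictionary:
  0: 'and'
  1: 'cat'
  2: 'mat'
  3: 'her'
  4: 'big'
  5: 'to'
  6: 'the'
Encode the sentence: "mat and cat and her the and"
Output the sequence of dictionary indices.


Look up each word in the dictionary:
  'mat' -> 2
  'and' -> 0
  'cat' -> 1
  'and' -> 0
  'her' -> 3
  'the' -> 6
  'and' -> 0

Encoded: [2, 0, 1, 0, 3, 6, 0]


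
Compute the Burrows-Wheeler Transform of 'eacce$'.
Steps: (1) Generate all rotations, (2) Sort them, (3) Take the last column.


Rotations (sorted):
  0: $eacce -> last char: e
  1: acce$e -> last char: e
  2: cce$ea -> last char: a
  3: ce$eac -> last char: c
  4: e$eacc -> last char: c
  5: eacce$ -> last char: $


BWT = eeacc$


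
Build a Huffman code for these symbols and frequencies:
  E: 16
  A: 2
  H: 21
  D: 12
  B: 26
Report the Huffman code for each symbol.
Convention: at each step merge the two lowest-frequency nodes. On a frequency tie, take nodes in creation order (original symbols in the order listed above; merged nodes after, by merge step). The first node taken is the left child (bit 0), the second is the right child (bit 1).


Huffman tree construction:
Step 1: Merge A(2) + D(12) = 14
Step 2: Merge (A+D)(14) + E(16) = 30
Step 3: Merge H(21) + B(26) = 47
Step 4: Merge ((A+D)+E)(30) + (H+B)(47) = 77
Read each symbol's code off the tree from the root (left child = 0, right child = 1).

Codes:
  E: 01 (length 2)
  A: 000 (length 3)
  H: 10 (length 2)
  D: 001 (length 3)
  B: 11 (length 2)
Average code length: 168/77 = 2.1818 bits/symbol


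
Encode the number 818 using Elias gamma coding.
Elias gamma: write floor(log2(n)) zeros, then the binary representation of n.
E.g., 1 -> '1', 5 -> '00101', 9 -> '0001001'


num_bits = floor(log2(818)) + 1 = 10
leading_zeros = num_bits - 1 = 9
binary(818) = 1100110010

Elias gamma(818) = '000000000' + '1100110010' = 0000000001100110010 (19 bits)


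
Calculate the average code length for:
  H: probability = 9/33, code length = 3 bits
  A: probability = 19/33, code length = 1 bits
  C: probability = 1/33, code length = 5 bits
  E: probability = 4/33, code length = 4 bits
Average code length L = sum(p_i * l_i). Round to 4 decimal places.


Weighted contributions p_i * l_i:
  H: (9/33) * 3 = 27/33
  A: (19/33) * 1 = 19/33
  C: (1/33) * 5 = 5/33
  E: (4/33) * 4 = 16/33
Sum = (27 + 19 + 5 + 16)/33 = 67/33

L = 67/33 = 2.0303 bits/symbol


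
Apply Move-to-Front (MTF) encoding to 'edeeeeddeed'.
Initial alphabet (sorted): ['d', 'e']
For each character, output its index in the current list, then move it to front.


MTF encoding:
'e': index 1 in ['d', 'e'] -> ['e', 'd']
'd': index 1 in ['e', 'd'] -> ['d', 'e']
'e': index 1 in ['d', 'e'] -> ['e', 'd']
'e': index 0 in ['e', 'd'] -> ['e', 'd']
'e': index 0 in ['e', 'd'] -> ['e', 'd']
'e': index 0 in ['e', 'd'] -> ['e', 'd']
'd': index 1 in ['e', 'd'] -> ['d', 'e']
'd': index 0 in ['d', 'e'] -> ['d', 'e']
'e': index 1 in ['d', 'e'] -> ['e', 'd']
'e': index 0 in ['e', 'd'] -> ['e', 'd']
'd': index 1 in ['e', 'd'] -> ['d', 'e']


Output: [1, 1, 1, 0, 0, 0, 1, 0, 1, 0, 1]


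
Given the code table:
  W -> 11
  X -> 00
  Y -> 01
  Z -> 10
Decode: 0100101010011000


Decoding:
01 -> Y
00 -> X
10 -> Z
10 -> Z
10 -> Z
01 -> Y
10 -> Z
00 -> X


Result: YXZZZYZX


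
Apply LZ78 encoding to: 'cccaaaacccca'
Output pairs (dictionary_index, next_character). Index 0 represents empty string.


LZ78 encoding steps:
Dictionary: {0: ''}
Step 1: w='' (idx 0), next='c' -> output (0, 'c'), add 'c' as idx 1
Step 2: w='c' (idx 1), next='c' -> output (1, 'c'), add 'cc' as idx 2
Step 3: w='' (idx 0), next='a' -> output (0, 'a'), add 'a' as idx 3
Step 4: w='a' (idx 3), next='a' -> output (3, 'a'), add 'aa' as idx 4
Step 5: w='a' (idx 3), next='c' -> output (3, 'c'), add 'ac' as idx 5
Step 6: w='cc' (idx 2), next='c' -> output (2, 'c'), add 'ccc' as idx 6
Step 7: w='a' (idx 3), end of input -> output (3, '')


Encoded: [(0, 'c'), (1, 'c'), (0, 'a'), (3, 'a'), (3, 'c'), (2, 'c'), (3, '')]


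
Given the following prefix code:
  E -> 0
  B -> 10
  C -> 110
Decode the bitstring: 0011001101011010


Decoding step by step:
Bits 0 -> E
Bits 0 -> E
Bits 110 -> C
Bits 0 -> E
Bits 110 -> C
Bits 10 -> B
Bits 110 -> C
Bits 10 -> B


Decoded message: EECECBCB


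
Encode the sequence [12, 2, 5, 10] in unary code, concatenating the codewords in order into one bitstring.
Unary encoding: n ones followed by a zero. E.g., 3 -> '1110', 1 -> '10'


Encode each number as n ones followed by a terminating 0:
  12 -> 1111111111110 (13 bits)
  2 -> 110 (3 bits)
  5 -> 111110 (6 bits)
  10 -> 11111111110 (11 bits)
Total length = 13 + 3 + 6 + 11 = 33 bits.

Unary([12, 2, 5, 10]) = 111111111111011011111011111111110 (33 bits)


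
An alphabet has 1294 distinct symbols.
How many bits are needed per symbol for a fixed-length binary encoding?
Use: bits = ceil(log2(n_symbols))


log2(1294) = 10.3376
Bracket: 2^10 = 1024 < 1294 <= 2^11 = 2048
So ceil(log2(1294)) = 11

bits = ceil(log2(1294)) = ceil(10.3376) = 11 bits


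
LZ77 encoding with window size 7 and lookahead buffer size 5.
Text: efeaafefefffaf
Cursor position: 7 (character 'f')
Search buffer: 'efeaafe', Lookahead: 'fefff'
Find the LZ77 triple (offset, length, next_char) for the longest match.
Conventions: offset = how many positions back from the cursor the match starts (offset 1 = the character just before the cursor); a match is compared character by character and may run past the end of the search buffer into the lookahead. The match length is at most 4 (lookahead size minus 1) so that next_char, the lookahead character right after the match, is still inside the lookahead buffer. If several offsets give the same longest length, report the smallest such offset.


Try each offset into the search buffer:
  offset=1 (pos 6, char 'e'): match length 0
  offset=2 (pos 5, char 'f'): match length 3
  offset=3 (pos 4, char 'a'): match length 0
  offset=4 (pos 3, char 'a'): match length 0
  offset=5 (pos 2, char 'e'): match length 0
  offset=6 (pos 1, char 'f'): match length 2
  offset=7 (pos 0, char 'e'): match length 0
Longest match has length 3 at offset 2.
next_char = character at position 7 + 3 = 10 -> 'f'

Best match: offset=2, length=3 (matching 'fef' starting at position 5)
LZ77 triple: (2, 3, 'f')


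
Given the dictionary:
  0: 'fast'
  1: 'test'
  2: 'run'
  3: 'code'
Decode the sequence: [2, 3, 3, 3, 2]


Look up each index in the dictionary:
  2 -> 'run'
  3 -> 'code'
  3 -> 'code'
  3 -> 'code'
  2 -> 'run'

Decoded: "run code code code run"


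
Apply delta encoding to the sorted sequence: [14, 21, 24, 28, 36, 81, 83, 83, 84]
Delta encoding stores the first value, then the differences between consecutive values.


First value: 14
Deltas:
  21 - 14 = 7
  24 - 21 = 3
  28 - 24 = 4
  36 - 28 = 8
  81 - 36 = 45
  83 - 81 = 2
  83 - 83 = 0
  84 - 83 = 1


Delta encoded: [14, 7, 3, 4, 8, 45, 2, 0, 1]


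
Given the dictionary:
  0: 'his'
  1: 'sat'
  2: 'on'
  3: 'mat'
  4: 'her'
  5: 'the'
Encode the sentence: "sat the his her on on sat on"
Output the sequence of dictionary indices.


Look up each word in the dictionary:
  'sat' -> 1
  'the' -> 5
  'his' -> 0
  'her' -> 4
  'on' -> 2
  'on' -> 2
  'sat' -> 1
  'on' -> 2

Encoded: [1, 5, 0, 4, 2, 2, 1, 2]


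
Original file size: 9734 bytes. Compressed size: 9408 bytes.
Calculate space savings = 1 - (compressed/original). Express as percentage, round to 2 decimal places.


ratio = compressed/original = 9408/9734 = 0.966509
savings = 1 - ratio = 1 - 0.966509 = 0.033491
as a percentage: 0.033491 * 100 = 3.35%

Space savings = 1 - 9408/9734 = 3.35%


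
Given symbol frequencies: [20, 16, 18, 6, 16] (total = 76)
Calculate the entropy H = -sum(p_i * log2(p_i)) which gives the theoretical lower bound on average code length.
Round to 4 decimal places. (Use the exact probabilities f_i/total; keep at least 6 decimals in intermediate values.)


Per-symbol terms -p_i * log2(p_i) with p_i = f_i/76:
  p = 20/76 = 0.263158: log2(p) = -1.925999, -p*log2(p) = 0.506842
  p = 16/76 = 0.210526: log2(p) = -2.247928, -p*log2(p) = 0.473248
  p = 18/76 = 0.236842: log2(p) = -2.078003, -p*log2(p) = 0.492158
  p = 6/76 = 0.078947: log2(p) = -3.662965, -p*log2(p) = 0.289181
  p = 16/76 = 0.210526: log2(p) = -2.247928, -p*log2(p) = 0.473248
H = 0.506842 + 0.473248 + 0.492158 + 0.289181 + 0.473248 = 2.234677

H = 2.2347 bits/symbol


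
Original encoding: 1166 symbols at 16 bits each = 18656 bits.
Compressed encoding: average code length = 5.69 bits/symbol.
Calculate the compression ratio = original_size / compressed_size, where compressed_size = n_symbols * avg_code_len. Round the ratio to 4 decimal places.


original_size = n_symbols * orig_bits = 1166 * 16 = 18656 bits
compressed_size = n_symbols * avg_code_len = 1166 * 5.69 = 6634.54 bits
ratio = original_size / compressed_size = 18656 / 6634.54 = 2.812

Compression ratio = 2.812


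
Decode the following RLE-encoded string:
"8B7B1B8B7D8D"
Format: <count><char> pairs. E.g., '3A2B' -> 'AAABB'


Expanding each <count><char> pair:
  8B -> 'BBBBBBBB'
  7B -> 'BBBBBBB'
  1B -> 'B'
  8B -> 'BBBBBBBB'
  7D -> 'DDDDDDD'
  8D -> 'DDDDDDDD'

Decoded = BBBBBBBBBBBBBBBBBBBBBBBBDDDDDDDDDDDDDDD


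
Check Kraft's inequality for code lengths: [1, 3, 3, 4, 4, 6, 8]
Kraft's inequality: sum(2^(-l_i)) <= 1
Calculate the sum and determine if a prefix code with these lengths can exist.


Sum = 2^(-1) + 2^(-3) + 2^(-3) + 2^(-4) + 2^(-4) + 2^(-6) + 2^(-8)
    = 0.5 + 0.125 + 0.125 + 0.0625 + 0.0625 + 0.015625 + 0.00390625
    = 229/256 = 0.89453125
Since 0.89453125 <= 1, Kraft's inequality IS satisfied.
A prefix code with these lengths CAN exist.

Kraft sum = 0.89453125. Satisfied.


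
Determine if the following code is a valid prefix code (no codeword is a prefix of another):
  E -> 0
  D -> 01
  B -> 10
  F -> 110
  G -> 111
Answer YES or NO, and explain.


Checking each pair (does one codeword prefix another?):
  E='0' vs D='01': prefix -- VIOLATION

NO -- this is NOT a valid prefix code. E (0) is a prefix of D (01).


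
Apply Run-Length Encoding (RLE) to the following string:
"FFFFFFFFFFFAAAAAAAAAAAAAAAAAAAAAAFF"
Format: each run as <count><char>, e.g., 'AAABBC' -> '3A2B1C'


Scanning runs left to right:
  i=0: run of 'F' x 11 -> '11F'
  i=11: run of 'A' x 22 -> '22A'
  i=33: run of 'F' x 2 -> '2F'

RLE = 11F22A2F


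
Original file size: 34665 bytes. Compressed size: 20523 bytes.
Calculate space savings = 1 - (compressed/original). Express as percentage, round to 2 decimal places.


ratio = compressed/original = 20523/34665 = 0.592038
savings = 1 - ratio = 1 - 0.592038 = 0.407962
as a percentage: 0.407962 * 100 = 40.8%

Space savings = 1 - 20523/34665 = 40.8%


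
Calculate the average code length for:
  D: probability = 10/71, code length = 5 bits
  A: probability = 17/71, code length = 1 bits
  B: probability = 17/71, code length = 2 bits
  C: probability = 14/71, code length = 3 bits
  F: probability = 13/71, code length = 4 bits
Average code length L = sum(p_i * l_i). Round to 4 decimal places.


Weighted contributions p_i * l_i:
  D: (10/71) * 5 = 50/71
  A: (17/71) * 1 = 17/71
  B: (17/71) * 2 = 34/71
  C: (14/71) * 3 = 42/71
  F: (13/71) * 4 = 52/71
Sum = (50 + 17 + 34 + 42 + 52)/71 = 195/71

L = 195/71 = 2.7465 bits/symbol


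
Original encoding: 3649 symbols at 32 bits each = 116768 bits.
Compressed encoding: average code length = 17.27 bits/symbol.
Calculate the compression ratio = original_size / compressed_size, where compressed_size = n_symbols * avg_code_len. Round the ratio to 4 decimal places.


original_size = n_symbols * orig_bits = 3649 * 32 = 116768 bits
compressed_size = n_symbols * avg_code_len = 3649 * 17.27 = 63018.23 bits
ratio = original_size / compressed_size = 116768 / 63018.23 = 1.8529

Compression ratio = 1.8529


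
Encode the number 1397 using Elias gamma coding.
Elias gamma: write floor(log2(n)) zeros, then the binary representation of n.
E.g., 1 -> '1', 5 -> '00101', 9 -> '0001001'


num_bits = floor(log2(1397)) + 1 = 11
leading_zeros = num_bits - 1 = 10
binary(1397) = 10101110101

Elias gamma(1397) = '0000000000' + '10101110101' = 000000000010101110101 (21 bits)


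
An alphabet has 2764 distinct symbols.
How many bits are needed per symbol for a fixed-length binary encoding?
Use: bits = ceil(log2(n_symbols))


log2(2764) = 11.4325
Bracket: 2^11 = 2048 < 2764 <= 2^12 = 4096
So ceil(log2(2764)) = 12

bits = ceil(log2(2764)) = ceil(11.4325) = 12 bits


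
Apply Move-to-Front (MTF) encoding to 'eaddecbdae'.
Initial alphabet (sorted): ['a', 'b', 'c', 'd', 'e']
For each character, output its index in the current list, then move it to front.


MTF encoding:
'e': index 4 in ['a', 'b', 'c', 'd', 'e'] -> ['e', 'a', 'b', 'c', 'd']
'a': index 1 in ['e', 'a', 'b', 'c', 'd'] -> ['a', 'e', 'b', 'c', 'd']
'd': index 4 in ['a', 'e', 'b', 'c', 'd'] -> ['d', 'a', 'e', 'b', 'c']
'd': index 0 in ['d', 'a', 'e', 'b', 'c'] -> ['d', 'a', 'e', 'b', 'c']
'e': index 2 in ['d', 'a', 'e', 'b', 'c'] -> ['e', 'd', 'a', 'b', 'c']
'c': index 4 in ['e', 'd', 'a', 'b', 'c'] -> ['c', 'e', 'd', 'a', 'b']
'b': index 4 in ['c', 'e', 'd', 'a', 'b'] -> ['b', 'c', 'e', 'd', 'a']
'd': index 3 in ['b', 'c', 'e', 'd', 'a'] -> ['d', 'b', 'c', 'e', 'a']
'a': index 4 in ['d', 'b', 'c', 'e', 'a'] -> ['a', 'd', 'b', 'c', 'e']
'e': index 4 in ['a', 'd', 'b', 'c', 'e'] -> ['e', 'a', 'd', 'b', 'c']


Output: [4, 1, 4, 0, 2, 4, 4, 3, 4, 4]


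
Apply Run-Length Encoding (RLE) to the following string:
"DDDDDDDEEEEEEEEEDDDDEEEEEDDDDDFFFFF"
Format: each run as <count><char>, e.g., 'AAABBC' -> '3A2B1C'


Scanning runs left to right:
  i=0: run of 'D' x 7 -> '7D'
  i=7: run of 'E' x 9 -> '9E'
  i=16: run of 'D' x 4 -> '4D'
  i=20: run of 'E' x 5 -> '5E'
  i=25: run of 'D' x 5 -> '5D'
  i=30: run of 'F' x 5 -> '5F'

RLE = 7D9E4D5E5D5F


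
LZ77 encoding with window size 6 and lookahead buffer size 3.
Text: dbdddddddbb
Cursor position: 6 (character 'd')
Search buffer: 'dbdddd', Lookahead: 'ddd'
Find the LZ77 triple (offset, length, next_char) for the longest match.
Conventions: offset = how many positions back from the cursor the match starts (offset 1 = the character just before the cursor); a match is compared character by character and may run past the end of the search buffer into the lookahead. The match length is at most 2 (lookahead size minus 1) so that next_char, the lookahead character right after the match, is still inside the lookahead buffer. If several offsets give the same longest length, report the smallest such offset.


Try each offset into the search buffer:
  offset=1 (pos 5, char 'd'): match length 2
  offset=2 (pos 4, char 'd'): match length 2
  offset=3 (pos 3, char 'd'): match length 2
  offset=4 (pos 2, char 'd'): match length 2
  offset=5 (pos 1, char 'b'): match length 0
  offset=6 (pos 0, char 'd'): match length 1
Longest match has length 2, found at offsets 1, 2, 3, 4; take the smallest, offset 1.
next_char = character at position 6 + 2 = 8 -> 'd'

Best match: offset=1, length=2 (matching 'dd' starting at position 5)
LZ77 triple: (1, 2, 'd')


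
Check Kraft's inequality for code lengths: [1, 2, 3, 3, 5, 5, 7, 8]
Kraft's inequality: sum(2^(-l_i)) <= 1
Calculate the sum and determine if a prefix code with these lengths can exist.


Sum = 2^(-1) + 2^(-2) + 2^(-3) + 2^(-3) + 2^(-5) + 2^(-5) + 2^(-7) + 2^(-8)
    = 0.5 + 0.25 + 0.125 + 0.125 + 0.03125 + 0.03125 + 0.0078125 + 0.00390625
    = 275/256 = 1.07421875
Since 1.07421875 > 1, Kraft's inequality is NOT satisfied.
A prefix code with these lengths CANNOT exist.

Kraft sum = 1.07421875. Not satisfied.


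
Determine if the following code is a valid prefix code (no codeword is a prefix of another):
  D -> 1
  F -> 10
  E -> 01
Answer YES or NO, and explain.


Checking each pair (does one codeword prefix another?):
  D='1' vs F='10': prefix -- VIOLATION

NO -- this is NOT a valid prefix code. D (1) is a prefix of F (10).


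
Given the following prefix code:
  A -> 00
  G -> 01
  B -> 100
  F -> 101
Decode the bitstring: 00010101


Decoding step by step:
Bits 00 -> A
Bits 01 -> G
Bits 01 -> G
Bits 01 -> G


Decoded message: AGGG


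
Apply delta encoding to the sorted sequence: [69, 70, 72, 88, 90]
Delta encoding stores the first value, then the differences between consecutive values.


First value: 69
Deltas:
  70 - 69 = 1
  72 - 70 = 2
  88 - 72 = 16
  90 - 88 = 2


Delta encoded: [69, 1, 2, 16, 2]


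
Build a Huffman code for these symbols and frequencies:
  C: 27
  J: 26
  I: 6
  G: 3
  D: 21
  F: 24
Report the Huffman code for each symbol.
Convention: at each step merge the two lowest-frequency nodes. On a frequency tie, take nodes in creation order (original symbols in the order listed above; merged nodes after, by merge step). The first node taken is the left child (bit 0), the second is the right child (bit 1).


Huffman tree construction:
Step 1: Merge G(3) + I(6) = 9
Step 2: Merge (G+I)(9) + D(21) = 30
Step 3: Merge F(24) + J(26) = 50
Step 4: Merge C(27) + ((G+I)+D)(30) = 57
Step 5: Merge (F+J)(50) + (C+((G+I)+D))(57) = 107
Read each symbol's code off the tree from the root (left child = 0, right child = 1).

Codes:
  C: 10 (length 2)
  J: 01 (length 2)
  I: 1101 (length 4)
  G: 1100 (length 4)
  D: 111 (length 3)
  F: 00 (length 2)
Average code length: 253/107 = 2.3645 bits/symbol


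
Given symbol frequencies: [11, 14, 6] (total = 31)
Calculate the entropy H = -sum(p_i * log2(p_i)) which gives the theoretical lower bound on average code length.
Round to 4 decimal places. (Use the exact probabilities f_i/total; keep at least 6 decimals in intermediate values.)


Per-symbol terms -p_i * log2(p_i) with p_i = f_i/31:
  p = 11/31 = 0.354839: log2(p) = -1.494765, -p*log2(p) = 0.530400
  p = 14/31 = 0.451613: log2(p) = -1.146841, -p*log2(p) = 0.517928
  p = 6/31 = 0.193548: log2(p) = -2.369234, -p*log2(p) = 0.458561
H = 0.530400 + 0.517928 + 0.458561 = 1.506889

H = 1.5069 bits/symbol


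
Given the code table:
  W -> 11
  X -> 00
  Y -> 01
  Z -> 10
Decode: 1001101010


Decoding:
10 -> Z
01 -> Y
10 -> Z
10 -> Z
10 -> Z


Result: ZYZZZ


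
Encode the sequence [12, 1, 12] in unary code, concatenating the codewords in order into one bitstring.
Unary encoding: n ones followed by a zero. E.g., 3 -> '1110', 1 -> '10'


Encode each number as n ones followed by a terminating 0:
  12 -> 1111111111110 (13 bits)
  1 -> 10 (2 bits)
  12 -> 1111111111110 (13 bits)
Total length = 13 + 2 + 13 = 28 bits.

Unary([12, 1, 12]) = 1111111111110101111111111110 (28 bits)


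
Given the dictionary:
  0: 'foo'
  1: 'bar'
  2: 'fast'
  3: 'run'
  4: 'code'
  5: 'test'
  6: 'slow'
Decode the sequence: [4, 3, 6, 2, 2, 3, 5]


Look up each index in the dictionary:
  4 -> 'code'
  3 -> 'run'
  6 -> 'slow'
  2 -> 'fast'
  2 -> 'fast'
  3 -> 'run'
  5 -> 'test'

Decoded: "code run slow fast fast run test"


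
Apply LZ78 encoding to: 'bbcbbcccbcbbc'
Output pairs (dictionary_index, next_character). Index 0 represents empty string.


LZ78 encoding steps:
Dictionary: {0: ''}
Step 1: w='' (idx 0), next='b' -> output (0, 'b'), add 'b' as idx 1
Step 2: w='b' (idx 1), next='c' -> output (1, 'c'), add 'bc' as idx 2
Step 3: w='b' (idx 1), next='b' -> output (1, 'b'), add 'bb' as idx 3
Step 4: w='' (idx 0), next='c' -> output (0, 'c'), add 'c' as idx 4
Step 5: w='c' (idx 4), next='c' -> output (4, 'c'), add 'cc' as idx 5
Step 6: w='bc' (idx 2), next='b' -> output (2, 'b'), add 'bcb' as idx 6
Step 7: w='bc' (idx 2), end of input -> output (2, '')


Encoded: [(0, 'b'), (1, 'c'), (1, 'b'), (0, 'c'), (4, 'c'), (2, 'b'), (2, '')]


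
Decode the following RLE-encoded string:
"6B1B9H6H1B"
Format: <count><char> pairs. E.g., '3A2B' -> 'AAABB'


Expanding each <count><char> pair:
  6B -> 'BBBBBB'
  1B -> 'B'
  9H -> 'HHHHHHHHH'
  6H -> 'HHHHHH'
  1B -> 'B'

Decoded = BBBBBBBHHHHHHHHHHHHHHHB
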